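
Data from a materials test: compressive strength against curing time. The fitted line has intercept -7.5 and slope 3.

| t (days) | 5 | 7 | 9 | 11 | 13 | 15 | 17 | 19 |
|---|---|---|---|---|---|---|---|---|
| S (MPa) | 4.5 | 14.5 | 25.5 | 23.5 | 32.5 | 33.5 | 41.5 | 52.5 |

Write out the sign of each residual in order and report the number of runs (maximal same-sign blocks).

t=5: ŷ = -7.5 + 3·5 = 7.5; e = 4.5 − 7.5 = -3
t=7: ŷ = -7.5 + 3·7 = 13.5; e = 14.5 − 13.5 = 1
t=9: ŷ = -7.5 + 3·9 = 19.5; e = 25.5 − 19.5 = 6
t=11: ŷ = -7.5 + 3·11 = 25.5; e = 23.5 − 25.5 = -2
t=13: ŷ = -7.5 + 3·13 = 31.5; e = 32.5 − 31.5 = 1
t=15: ŷ = -7.5 + 3·15 = 37.5; e = 33.5 − 37.5 = -4
t=17: ŷ = -7.5 + 3·17 = 43.5; e = 41.5 − 43.5 = -2
t=19: ŷ = -7.5 + 3·19 = 49.5; e = 52.5 − 49.5 = 3
Signs: − + + − + − − +
Runs: −×1, +×2, −×1, +×1, −×2, +×1 → 6

6 runs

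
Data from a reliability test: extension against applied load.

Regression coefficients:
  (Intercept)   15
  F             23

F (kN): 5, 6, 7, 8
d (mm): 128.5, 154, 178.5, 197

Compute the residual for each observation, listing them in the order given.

F=5: ŷ = 15 + 23·5 = 130; e = 128.5 − 130 = -1.5
F=6: ŷ = 15 + 23·6 = 153; e = 154 − 153 = 1
F=7: ŷ = 15 + 23·7 = 176; e = 178.5 − 176 = 2.5
F=8: ŷ = 15 + 23·8 = 199; e = 197 − 199 = -2

-1.5, 1, 2.5, -2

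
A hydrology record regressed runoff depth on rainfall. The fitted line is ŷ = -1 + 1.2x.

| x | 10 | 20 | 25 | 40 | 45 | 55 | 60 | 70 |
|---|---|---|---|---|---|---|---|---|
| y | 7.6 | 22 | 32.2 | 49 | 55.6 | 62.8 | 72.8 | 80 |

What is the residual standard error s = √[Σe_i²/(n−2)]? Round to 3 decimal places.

s = 2.905

x=10: ŷ = -1 + 1.2·10 = 11; e = 7.6 − 11 = -3.4
x=20: ŷ = -1 + 1.2·20 = 23; e = 22 − 23 = -1
x=25: ŷ = -1 + 1.2·25 = 29; e = 32.2 − 29 = 3.2
x=40: ŷ = -1 + 1.2·40 = 47; e = 49 − 47 = 2
x=45: ŷ = -1 + 1.2·45 = 53; e = 55.6 − 53 = 2.6
x=55: ŷ = -1 + 1.2·55 = 65; e = 62.8 − 65 = -2.2
x=60: ŷ = -1 + 1.2·60 = 71; e = 72.8 − 71 = 1.8
x=70: ŷ = -1 + 1.2·70 = 83; e = 80 − 83 = -3
SSE = 11.56 + 1 + 10.24 + 4 + 6.76 + 4.84 + 3.24 + 9 = 50.64
s = √(50.64/6) = √8.44 ≈ 2.905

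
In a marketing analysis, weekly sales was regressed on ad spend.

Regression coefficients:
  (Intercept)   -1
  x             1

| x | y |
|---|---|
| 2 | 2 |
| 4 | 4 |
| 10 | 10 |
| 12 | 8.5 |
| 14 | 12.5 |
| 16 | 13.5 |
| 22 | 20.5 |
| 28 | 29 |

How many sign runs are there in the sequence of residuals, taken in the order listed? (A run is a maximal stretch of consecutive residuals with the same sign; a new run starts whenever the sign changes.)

3 runs

x=2: ŷ = -1 + 2 = 1; e = 2 − 1 = 1
x=4: ŷ = -1 + 4 = 3; e = 4 − 3 = 1
x=10: ŷ = -1 + 10 = 9; e = 10 − 9 = 1
x=12: ŷ = -1 + 12 = 11; e = 8.5 − 11 = -2.5
x=14: ŷ = -1 + 14 = 13; e = 12.5 − 13 = -0.5
x=16: ŷ = -1 + 16 = 15; e = 13.5 − 15 = -1.5
x=22: ŷ = -1 + 22 = 21; e = 20.5 − 21 = -0.5
x=28: ŷ = -1 + 28 = 27; e = 29 − 27 = 2
Signs: + + + − − − − +
Runs: +×3, −×4, +×1 → 3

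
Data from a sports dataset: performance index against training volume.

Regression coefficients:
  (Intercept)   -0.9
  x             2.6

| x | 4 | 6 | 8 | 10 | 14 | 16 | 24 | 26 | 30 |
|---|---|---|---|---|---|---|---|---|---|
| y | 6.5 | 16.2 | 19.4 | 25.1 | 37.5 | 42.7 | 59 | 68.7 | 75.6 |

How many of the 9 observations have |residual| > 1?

7

x=4: ŷ = -0.9 + 2.6·4 = 9.5; r = 6.5 − 9.5 = -3
x=6: ŷ = -0.9 + 2.6·6 = 14.7; r = 16.2 − 14.7 = 1.5
x=8: ŷ = -0.9 + 2.6·8 = 19.9; r = 19.4 − 19.9 = -0.5
x=10: ŷ = -0.9 + 2.6·10 = 25.1; r = 25.1 − 25.1 = 0
x=14: ŷ = -0.9 + 2.6·14 = 35.5; r = 37.5 − 35.5 = 2
x=16: ŷ = -0.9 + 2.6·16 = 40.7; r = 42.7 − 40.7 = 2
x=24: ŷ = -0.9 + 2.6·24 = 61.5; r = 59 − 61.5 = -2.5
x=26: ŷ = -0.9 + 2.6·26 = 66.7; r = 68.7 − 66.7 = 2
x=30: ŷ = -0.9 + 2.6·30 = 77.1; r = 75.6 − 77.1 = -1.5
|r| > 1: x=4 (|r|=3), x=6 (|r|=1.5), x=14 (|r|=2), x=16 (|r|=2), x=24 (|r|=2.5), x=26 (|r|=2), x=30 (|r|=1.5) → 7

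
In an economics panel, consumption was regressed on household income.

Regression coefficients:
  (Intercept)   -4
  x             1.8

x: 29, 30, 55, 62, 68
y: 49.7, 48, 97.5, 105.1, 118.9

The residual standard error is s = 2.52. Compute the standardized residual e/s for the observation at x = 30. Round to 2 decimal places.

-0.79

ŷ = -4 + 1.8·30 = 50
e = 48 − 50 = -2
e/s = -2 / 2.52 = -0.79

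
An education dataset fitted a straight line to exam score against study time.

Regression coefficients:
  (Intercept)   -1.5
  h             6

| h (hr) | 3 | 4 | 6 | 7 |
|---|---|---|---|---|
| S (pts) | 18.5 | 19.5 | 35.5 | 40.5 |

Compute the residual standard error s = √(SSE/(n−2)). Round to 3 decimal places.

s = 2.646

h=3: Ŝ = -1.5 + 6·3 = 16.5; e = 18.5 − 16.5 = 2
h=4: Ŝ = -1.5 + 6·4 = 22.5; e = 19.5 − 22.5 = -3
h=6: Ŝ = -1.5 + 6·6 = 34.5; e = 35.5 − 34.5 = 1
h=7: Ŝ = -1.5 + 6·7 = 40.5; e = 40.5 − 40.5 = 0
SSE = 4 + 9 + 1 + 0 = 14
s = √(14/2) = √7 ≈ 2.646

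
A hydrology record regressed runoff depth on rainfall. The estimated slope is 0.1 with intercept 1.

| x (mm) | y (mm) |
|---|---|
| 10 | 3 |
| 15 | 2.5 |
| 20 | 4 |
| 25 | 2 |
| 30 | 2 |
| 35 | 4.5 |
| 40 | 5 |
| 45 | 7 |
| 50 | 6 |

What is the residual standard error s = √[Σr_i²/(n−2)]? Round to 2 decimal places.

x=10: ŷ = 1 + 0.1·10 = 2; r = 3 − 2 = 1
x=15: ŷ = 1 + 0.1·15 = 2.5; r = 2.5 − 2.5 = 0
x=20: ŷ = 1 + 0.1·20 = 3; r = 4 − 3 = 1
x=25: ŷ = 1 + 0.1·25 = 3.5; r = 2 − 3.5 = -1.5
x=30: ŷ = 1 + 0.1·30 = 4; r = 2 − 4 = -2
x=35: ŷ = 1 + 0.1·35 = 4.5; r = 4.5 − 4.5 = 0
x=40: ŷ = 1 + 0.1·40 = 5; r = 5 − 5 = 0
x=45: ŷ = 1 + 0.1·45 = 5.5; r = 7 − 5.5 = 1.5
x=50: ŷ = 1 + 0.1·50 = 6; r = 6 − 6 = 0
SSE = 1 + 0 + 1 + 2.25 + 4 + 0 + 0 + 2.25 + 0 = 10.5
s = √(10.5/7) = √1.5 ≈ 1.22

s = 1.22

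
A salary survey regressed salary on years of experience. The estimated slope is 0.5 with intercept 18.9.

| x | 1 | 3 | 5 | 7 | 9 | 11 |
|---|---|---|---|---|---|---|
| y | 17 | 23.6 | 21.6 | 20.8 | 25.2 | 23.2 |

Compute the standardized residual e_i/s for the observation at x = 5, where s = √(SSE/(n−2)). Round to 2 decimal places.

x=1: ŷ = 18.9 + 0.5·1 = 19.4; e = 17 − 19.4 = -2.4
x=3: ŷ = 18.9 + 0.5·3 = 20.4; e = 23.6 − 20.4 = 3.2
x=5: ŷ = 18.9 + 0.5·5 = 21.4; e = 21.6 − 21.4 = 0.2
x=7: ŷ = 18.9 + 0.5·7 = 22.4; e = 20.8 − 22.4 = -1.6
x=9: ŷ = 18.9 + 0.5·9 = 23.4; e = 25.2 − 23.4 = 1.8
x=11: ŷ = 18.9 + 0.5·11 = 24.4; e = 23.2 − 24.4 = -1.2
SSE = 5.76 + 10.24 + 0.04 + 2.56 + 3.24 + 1.44 = 23.28
s = √(23.28/4) = 2.41247
e/s = 0.2 / 2.41247 = 0.08

0.08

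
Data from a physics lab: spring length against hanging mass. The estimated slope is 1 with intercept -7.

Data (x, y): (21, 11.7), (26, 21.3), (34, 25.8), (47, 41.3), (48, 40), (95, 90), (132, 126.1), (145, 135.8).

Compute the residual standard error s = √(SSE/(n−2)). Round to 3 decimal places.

x=21: ŷ = -7 + 21 = 14; e = 11.7 − 14 = -2.3
x=26: ŷ = -7 + 26 = 19; e = 21.3 − 19 = 2.3
x=34: ŷ = -7 + 34 = 27; e = 25.8 − 27 = -1.2
x=47: ŷ = -7 + 47 = 40; e = 41.3 − 40 = 1.3
x=48: ŷ = -7 + 48 = 41; e = 40 − 41 = -1
x=95: ŷ = -7 + 95 = 88; e = 90 − 88 = 2
x=132: ŷ = -7 + 132 = 125; e = 126.1 − 125 = 1.1
x=145: ŷ = -7 + 145 = 138; e = 135.8 − 138 = -2.2
SSE = 5.29 + 5.29 + 1.44 + 1.69 + 1 + 4 + 1.21 + 4.84 = 24.76
s = √(24.76/6) = √4.12667 ≈ 2.031

s = 2.031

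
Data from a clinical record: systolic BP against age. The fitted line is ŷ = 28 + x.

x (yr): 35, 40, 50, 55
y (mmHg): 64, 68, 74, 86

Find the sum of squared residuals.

x=35: ŷ = 28 + 35 = 63; e = 64 − 63 = 1
x=40: ŷ = 28 + 40 = 68; e = 68 − 68 = 0
x=50: ŷ = 28 + 50 = 78; e = 74 − 78 = -4
x=55: ŷ = 28 + 55 = 83; e = 86 − 83 = 3
SSE = 1 + 0 + 16 + 9 = 26

SSE = 26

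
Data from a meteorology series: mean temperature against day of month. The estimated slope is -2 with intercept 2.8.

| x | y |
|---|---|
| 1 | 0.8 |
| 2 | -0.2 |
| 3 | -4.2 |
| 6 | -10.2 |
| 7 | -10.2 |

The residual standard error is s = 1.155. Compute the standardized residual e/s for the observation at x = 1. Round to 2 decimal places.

ŷ = 2.8 − 2·1 = 0.8
e = 0.8 − 0.8 = 0
e/s = 0 / 1.155 = 0.00

0.00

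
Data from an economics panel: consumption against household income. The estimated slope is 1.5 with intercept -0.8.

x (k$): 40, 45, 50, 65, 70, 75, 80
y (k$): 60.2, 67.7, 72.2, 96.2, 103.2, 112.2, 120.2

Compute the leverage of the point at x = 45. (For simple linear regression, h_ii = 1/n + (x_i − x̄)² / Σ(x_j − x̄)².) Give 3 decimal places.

h = 0.311

x̄ = (40 + 45 + 50 + 65 + 70 + 75 + 80)/7 = 60.7143
Σ(x − x̄)² = 429.082 + 246.939 + 114.796 + 18.3673 + 86.2245 + 204.082 + 371.939 = 1471.43
h = 1/7 + (-15.7143)²/1471.43 = 0.142857 + 0.167822 = 0.311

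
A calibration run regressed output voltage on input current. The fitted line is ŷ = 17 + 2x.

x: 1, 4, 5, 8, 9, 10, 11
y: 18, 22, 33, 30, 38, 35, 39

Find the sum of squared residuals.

SSE = 68

x=1: ŷ = 17 + 2·1 = 19; r = 18 − 19 = -1
x=4: ŷ = 17 + 2·4 = 25; r = 22 − 25 = -3
x=5: ŷ = 17 + 2·5 = 27; r = 33 − 27 = 6
x=8: ŷ = 17 + 2·8 = 33; r = 30 − 33 = -3
x=9: ŷ = 17 + 2·9 = 35; r = 38 − 35 = 3
x=10: ŷ = 17 + 2·10 = 37; r = 35 − 37 = -2
x=11: ŷ = 17 + 2·11 = 39; r = 39 − 39 = 0
SSE = 1 + 9 + 36 + 9 + 9 + 4 + 0 = 68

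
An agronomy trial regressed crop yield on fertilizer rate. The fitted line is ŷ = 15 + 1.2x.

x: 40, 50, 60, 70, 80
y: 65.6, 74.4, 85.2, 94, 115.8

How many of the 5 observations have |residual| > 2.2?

3

x=40: ŷ = 15 + 1.2·40 = 63; e = 65.6 − 63 = 2.6
x=50: ŷ = 15 + 1.2·50 = 75; e = 74.4 − 75 = -0.6
x=60: ŷ = 15 + 1.2·60 = 87; e = 85.2 − 87 = -1.8
x=70: ŷ = 15 + 1.2·70 = 99; e = 94 − 99 = -5
x=80: ŷ = 15 + 1.2·80 = 111; e = 115.8 − 111 = 4.8
|e| > 2.2: x=40 (|e|=2.6), x=70 (|e|=5), x=80 (|e|=4.8) → 3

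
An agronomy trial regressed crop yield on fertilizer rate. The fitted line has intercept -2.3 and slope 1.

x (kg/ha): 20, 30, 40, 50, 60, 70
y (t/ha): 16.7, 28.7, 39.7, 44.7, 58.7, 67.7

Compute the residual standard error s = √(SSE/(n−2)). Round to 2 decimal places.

s = 2.00

x=20: ŷ = -2.3 + 20 = 17.7; e = 16.7 − 17.7 = -1
x=30: ŷ = -2.3 + 30 = 27.7; e = 28.7 − 27.7 = 1
x=40: ŷ = -2.3 + 40 = 37.7; e = 39.7 − 37.7 = 2
x=50: ŷ = -2.3 + 50 = 47.7; e = 44.7 − 47.7 = -3
x=60: ŷ = -2.3 + 60 = 57.7; e = 58.7 − 57.7 = 1
x=70: ŷ = -2.3 + 70 = 67.7; e = 67.7 − 67.7 = 0
SSE = 1 + 1 + 4 + 9 + 1 + 0 = 16
s = √(16/4) = √4 ≈ 2.00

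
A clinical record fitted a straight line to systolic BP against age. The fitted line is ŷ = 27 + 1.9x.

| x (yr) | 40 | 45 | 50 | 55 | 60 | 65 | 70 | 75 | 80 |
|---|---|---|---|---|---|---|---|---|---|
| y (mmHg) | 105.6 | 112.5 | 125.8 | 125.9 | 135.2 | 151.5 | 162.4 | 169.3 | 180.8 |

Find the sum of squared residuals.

x=40: ŷ = 27 + 1.9·40 = 103; r = 105.6 − 103 = 2.6
x=45: ŷ = 27 + 1.9·45 = 112.5; r = 112.5 − 112.5 = 0
x=50: ŷ = 27 + 1.9·50 = 122; r = 125.8 − 122 = 3.8
x=55: ŷ = 27 + 1.9·55 = 131.5; r = 125.9 − 131.5 = -5.6
x=60: ŷ = 27 + 1.9·60 = 141; r = 135.2 − 141 = -5.8
x=65: ŷ = 27 + 1.9·65 = 150.5; r = 151.5 − 150.5 = 1
x=70: ŷ = 27 + 1.9·70 = 160; r = 162.4 − 160 = 2.4
x=75: ŷ = 27 + 1.9·75 = 169.5; r = 169.3 − 169.5 = -0.2
x=80: ŷ = 27 + 1.9·80 = 179; r = 180.8 − 179 = 1.8
SSE = 6.76 + 0 + 14.44 + 31.36 + 33.64 + 1 + 5.76 + 0.04 + 3.24 = 96.24

SSE = 96.24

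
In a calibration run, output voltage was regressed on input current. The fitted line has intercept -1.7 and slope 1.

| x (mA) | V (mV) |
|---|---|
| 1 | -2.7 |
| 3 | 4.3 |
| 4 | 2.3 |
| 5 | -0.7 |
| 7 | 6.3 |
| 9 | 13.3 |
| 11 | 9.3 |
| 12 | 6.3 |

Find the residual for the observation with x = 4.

V̂ = -1.7 + 4 = 2.3
e = 2.3 − 2.3 = 0

e = 0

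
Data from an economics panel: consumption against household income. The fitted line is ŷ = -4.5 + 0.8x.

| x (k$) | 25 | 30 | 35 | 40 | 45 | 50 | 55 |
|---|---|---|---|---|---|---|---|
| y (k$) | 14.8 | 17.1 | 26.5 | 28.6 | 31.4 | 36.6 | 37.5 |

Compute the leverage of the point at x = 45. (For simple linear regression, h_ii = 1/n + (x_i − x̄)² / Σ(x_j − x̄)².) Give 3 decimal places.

h = 0.179

x̄ = (25 + 30 + 35 + 40 + 45 + 50 + 55)/7 = 40
Σ(x − x̄)² = 225 + 100 + 25 + 0 + 25 + 100 + 225 = 700
h = 1/7 + (5)²/700 = 0.142857 + 0.0357143 = 0.179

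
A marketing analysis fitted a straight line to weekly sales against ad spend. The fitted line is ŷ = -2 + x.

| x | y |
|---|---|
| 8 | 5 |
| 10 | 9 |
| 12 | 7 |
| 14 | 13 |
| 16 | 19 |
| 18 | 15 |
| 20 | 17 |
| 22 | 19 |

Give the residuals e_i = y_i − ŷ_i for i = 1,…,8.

-1, 1, -3, 1, 5, -1, -1, -1

x=8: ŷ = -2 + 8 = 6; e = 5 − 6 = -1
x=10: ŷ = -2 + 10 = 8; e = 9 − 8 = 1
x=12: ŷ = -2 + 12 = 10; e = 7 − 10 = -3
x=14: ŷ = -2 + 14 = 12; e = 13 − 12 = 1
x=16: ŷ = -2 + 16 = 14; e = 19 − 14 = 5
x=18: ŷ = -2 + 18 = 16; e = 15 − 16 = -1
x=20: ŷ = -2 + 20 = 18; e = 17 − 18 = -1
x=22: ŷ = -2 + 22 = 20; e = 19 − 20 = -1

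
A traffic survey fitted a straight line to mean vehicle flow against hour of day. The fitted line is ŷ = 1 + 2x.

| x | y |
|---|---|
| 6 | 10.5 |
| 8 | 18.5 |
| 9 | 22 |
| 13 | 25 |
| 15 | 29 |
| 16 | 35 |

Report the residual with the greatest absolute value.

x=6: ŷ = 1 + 2·6 = 13; r = 10.5 − 13 = -2.5
x=8: ŷ = 1 + 2·8 = 17; r = 18.5 − 17 = 1.5
x=9: ŷ = 1 + 2·9 = 19; r = 22 − 19 = 3
x=13: ŷ = 1 + 2·13 = 27; r = 25 − 27 = -2
x=15: ŷ = 1 + 2·15 = 31; r = 29 − 31 = -2
x=16: ŷ = 1 + 2·16 = 33; r = 35 − 33 = 2
Largest |r| is 3 at x = 9, residual 3.

r = 3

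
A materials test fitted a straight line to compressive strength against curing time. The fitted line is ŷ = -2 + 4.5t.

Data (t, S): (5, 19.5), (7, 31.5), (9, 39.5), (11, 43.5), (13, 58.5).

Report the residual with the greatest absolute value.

e = -4

t=5: ŷ = -2 + 4.5·5 = 20.5; e = 19.5 − 20.5 = -1
t=7: ŷ = -2 + 4.5·7 = 29.5; e = 31.5 − 29.5 = 2
t=9: ŷ = -2 + 4.5·9 = 38.5; e = 39.5 − 38.5 = 1
t=11: ŷ = -2 + 4.5·11 = 47.5; e = 43.5 − 47.5 = -4
t=13: ŷ = -2 + 4.5·13 = 56.5; e = 58.5 − 56.5 = 2
Largest |e| is 4 at t = 11, residual -4.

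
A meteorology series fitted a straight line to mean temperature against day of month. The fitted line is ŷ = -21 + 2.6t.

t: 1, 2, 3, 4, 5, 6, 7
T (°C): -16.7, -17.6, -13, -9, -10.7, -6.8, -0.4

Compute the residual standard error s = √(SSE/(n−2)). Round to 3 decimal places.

s = 2.179

t=1: ŷ = -21 + 2.6·1 = -18.4; r = -16.7 − (-18.4) = 1.7
t=2: ŷ = -21 + 2.6·2 = -15.8; r = -17.6 − (-15.8) = -1.8
t=3: ŷ = -21 + 2.6·3 = -13.2; r = -13 − (-13.2) = 0.2
t=4: ŷ = -21 + 2.6·4 = -10.6; r = -9 − (-10.6) = 1.6
t=5: ŷ = -21 + 2.6·5 = -8; r = -10.7 − (-8) = -2.7
t=6: ŷ = -21 + 2.6·6 = -5.4; r = -6.8 − (-5.4) = -1.4
t=7: ŷ = -21 + 2.6·7 = -2.8; r = -0.4 − (-2.8) = 2.4
SSE = 2.89 + 3.24 + 0.04 + 2.56 + 7.29 + 1.96 + 5.76 = 23.74
s = √(23.74/5) = √4.748 ≈ 2.179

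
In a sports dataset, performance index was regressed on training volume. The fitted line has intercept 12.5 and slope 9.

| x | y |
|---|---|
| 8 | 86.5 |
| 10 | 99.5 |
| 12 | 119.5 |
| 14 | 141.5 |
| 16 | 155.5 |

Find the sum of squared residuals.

x=8: ŷ = 12.5 + 9·8 = 84.5; e = 86.5 − 84.5 = 2
x=10: ŷ = 12.5 + 9·10 = 102.5; e = 99.5 − 102.5 = -3
x=12: ŷ = 12.5 + 9·12 = 120.5; e = 119.5 − 120.5 = -1
x=14: ŷ = 12.5 + 9·14 = 138.5; e = 141.5 − 138.5 = 3
x=16: ŷ = 12.5 + 9·16 = 156.5; e = 155.5 − 156.5 = -1
SSE = 4 + 9 + 1 + 9 + 1 = 24

SSE = 24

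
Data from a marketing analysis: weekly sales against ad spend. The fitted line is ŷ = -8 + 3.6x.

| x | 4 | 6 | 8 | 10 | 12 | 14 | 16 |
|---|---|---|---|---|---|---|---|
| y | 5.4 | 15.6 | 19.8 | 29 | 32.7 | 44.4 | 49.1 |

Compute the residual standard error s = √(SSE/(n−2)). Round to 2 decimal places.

s = 1.87

x=4: ŷ = -8 + 3.6·4 = 6.4; e = 5.4 − 6.4 = -1
x=6: ŷ = -8 + 3.6·6 = 13.6; e = 15.6 − 13.6 = 2
x=8: ŷ = -8 + 3.6·8 = 20.8; e = 19.8 − 20.8 = -1
x=10: ŷ = -8 + 3.6·10 = 28; e = 29 − 28 = 1
x=12: ŷ = -8 + 3.6·12 = 35.2; e = 32.7 − 35.2 = -2.5
x=14: ŷ = -8 + 3.6·14 = 42.4; e = 44.4 − 42.4 = 2
x=16: ŷ = -8 + 3.6·16 = 49.6; e = 49.1 − 49.6 = -0.5
SSE = 1 + 4 + 1 + 1 + 6.25 + 4 + 0.25 = 17.5
s = √(17.5/5) = √3.5 ≈ 1.87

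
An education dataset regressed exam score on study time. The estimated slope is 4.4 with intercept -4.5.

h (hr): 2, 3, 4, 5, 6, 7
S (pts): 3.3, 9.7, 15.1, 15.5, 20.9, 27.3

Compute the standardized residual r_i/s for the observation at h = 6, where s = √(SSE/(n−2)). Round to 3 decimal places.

h=2: Ŝ = -4.5 + 4.4·2 = 4.3; r = 3.3 − 4.3 = -1
h=3: Ŝ = -4.5 + 4.4·3 = 8.7; r = 9.7 − 8.7 = 1
h=4: Ŝ = -4.5 + 4.4·4 = 13.1; r = 15.1 − 13.1 = 2
h=5: Ŝ = -4.5 + 4.4·5 = 17.5; r = 15.5 − 17.5 = -2
h=6: Ŝ = -4.5 + 4.4·6 = 21.9; r = 20.9 − 21.9 = -1
h=7: Ŝ = -4.5 + 4.4·7 = 26.3; r = 27.3 − 26.3 = 1
SSE = 1 + 1 + 4 + 4 + 1 + 1 = 12
s = √(12/4) = 1.73205
r/s = -1 / 1.73205 = -0.577

-0.577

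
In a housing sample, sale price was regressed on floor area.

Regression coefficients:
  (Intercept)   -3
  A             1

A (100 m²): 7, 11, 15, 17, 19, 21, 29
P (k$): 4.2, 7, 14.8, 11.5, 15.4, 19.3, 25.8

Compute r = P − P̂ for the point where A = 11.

P̂ = -3 + 11 = 8
r = 7 − 8 = -1

r = -1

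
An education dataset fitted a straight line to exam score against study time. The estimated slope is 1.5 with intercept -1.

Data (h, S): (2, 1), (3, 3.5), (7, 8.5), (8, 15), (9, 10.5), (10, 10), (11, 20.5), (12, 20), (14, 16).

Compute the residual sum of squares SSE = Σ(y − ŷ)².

h=2: ŷ = -1 + 1.5·2 = 2; e = 1 − 2 = -1
h=3: ŷ = -1 + 1.5·3 = 3.5; e = 3.5 − 3.5 = 0
h=7: ŷ = -1 + 1.5·7 = 9.5; e = 8.5 − 9.5 = -1
h=8: ŷ = -1 + 1.5·8 = 11; e = 15 − 11 = 4
h=9: ŷ = -1 + 1.5·9 = 12.5; e = 10.5 − 12.5 = -2
h=10: ŷ = -1 + 1.5·10 = 14; e = 10 − 14 = -4
h=11: ŷ = -1 + 1.5·11 = 15.5; e = 20.5 − 15.5 = 5
h=12: ŷ = -1 + 1.5·12 = 17; e = 20 − 17 = 3
h=14: ŷ = -1 + 1.5·14 = 20; e = 16 − 20 = -4
SSE = 1 + 0 + 1 + 16 + 4 + 16 + 25 + 9 + 16 = 88

SSE = 88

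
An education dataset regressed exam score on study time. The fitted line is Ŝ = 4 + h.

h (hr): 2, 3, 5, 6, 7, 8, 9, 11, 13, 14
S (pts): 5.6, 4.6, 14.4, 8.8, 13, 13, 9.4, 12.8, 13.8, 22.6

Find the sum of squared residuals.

h=2: Ŝ = 4 + 2 = 6; r = 5.6 − 6 = -0.4
h=3: Ŝ = 4 + 3 = 7; r = 4.6 − 7 = -2.4
h=5: Ŝ = 4 + 5 = 9; r = 14.4 − 9 = 5.4
h=6: Ŝ = 4 + 6 = 10; r = 8.8 − 10 = -1.2
h=7: Ŝ = 4 + 7 = 11; r = 13 − 11 = 2
h=8: Ŝ = 4 + 8 = 12; r = 13 − 12 = 1
h=9: Ŝ = 4 + 9 = 13; r = 9.4 − 13 = -3.6
h=11: Ŝ = 4 + 11 = 15; r = 12.8 − 15 = -2.2
h=13: Ŝ = 4 + 13 = 17; r = 13.8 − 17 = -3.2
h=14: Ŝ = 4 + 14 = 18; r = 22.6 − 18 = 4.6
SSE = 0.16 + 5.76 + 29.16 + 1.44 + 4 + 1 + 12.96 + 4.84 + 10.24 + 21.16 = 90.72

SSE = 90.72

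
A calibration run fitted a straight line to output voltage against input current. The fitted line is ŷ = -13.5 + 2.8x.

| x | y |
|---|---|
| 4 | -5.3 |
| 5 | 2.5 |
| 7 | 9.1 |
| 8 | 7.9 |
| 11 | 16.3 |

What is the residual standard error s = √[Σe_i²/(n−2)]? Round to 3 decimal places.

x=4: ŷ = -13.5 + 2.8·4 = -2.3; e = -5.3 − (-2.3) = -3
x=5: ŷ = -13.5 + 2.8·5 = 0.5; e = 2.5 − 0.5 = 2
x=7: ŷ = -13.5 + 2.8·7 = 6.1; e = 9.1 − 6.1 = 3
x=8: ŷ = -13.5 + 2.8·8 = 8.9; e = 7.9 − 8.9 = -1
x=11: ŷ = -13.5 + 2.8·11 = 17.3; e = 16.3 − 17.3 = -1
SSE = 9 + 4 + 9 + 1 + 1 = 24
s = √(24/3) = √8 ≈ 2.828

s = 2.828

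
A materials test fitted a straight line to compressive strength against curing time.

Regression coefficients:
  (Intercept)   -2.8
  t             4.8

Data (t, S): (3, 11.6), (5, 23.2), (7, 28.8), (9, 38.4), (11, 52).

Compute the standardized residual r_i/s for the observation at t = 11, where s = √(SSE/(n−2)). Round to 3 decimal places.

0.866

t=3: ŷ = -2.8 + 4.8·3 = 11.6; r = 11.6 − 11.6 = 0
t=5: ŷ = -2.8 + 4.8·5 = 21.2; r = 23.2 − 21.2 = 2
t=7: ŷ = -2.8 + 4.8·7 = 30.8; r = 28.8 − 30.8 = -2
t=9: ŷ = -2.8 + 4.8·9 = 40.4; r = 38.4 − 40.4 = -2
t=11: ŷ = -2.8 + 4.8·11 = 50; r = 52 − 50 = 2
SSE = 0 + 4 + 4 + 4 + 4 = 16
s = √(16/3) = 2.3094
r/s = 2 / 2.3094 = 0.866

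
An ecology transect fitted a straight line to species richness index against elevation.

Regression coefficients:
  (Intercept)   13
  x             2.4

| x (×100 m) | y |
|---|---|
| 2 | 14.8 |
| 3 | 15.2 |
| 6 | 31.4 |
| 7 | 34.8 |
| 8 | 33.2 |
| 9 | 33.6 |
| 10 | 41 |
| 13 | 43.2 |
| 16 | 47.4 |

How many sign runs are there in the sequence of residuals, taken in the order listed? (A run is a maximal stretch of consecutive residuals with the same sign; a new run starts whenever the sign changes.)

5 runs

x=2: ŷ = 13 + 2.4·2 = 17.8; e = 14.8 − 17.8 = -3
x=3: ŷ = 13 + 2.4·3 = 20.2; e = 15.2 − 20.2 = -5
x=6: ŷ = 13 + 2.4·6 = 27.4; e = 31.4 − 27.4 = 4
x=7: ŷ = 13 + 2.4·7 = 29.8; e = 34.8 − 29.8 = 5
x=8: ŷ = 13 + 2.4·8 = 32.2; e = 33.2 − 32.2 = 1
x=9: ŷ = 13 + 2.4·9 = 34.6; e = 33.6 − 34.6 = -1
x=10: ŷ = 13 + 2.4·10 = 37; e = 41 − 37 = 4
x=13: ŷ = 13 + 2.4·13 = 44.2; e = 43.2 − 44.2 = -1
x=16: ŷ = 13 + 2.4·16 = 51.4; e = 47.4 − 51.4 = -4
Signs: − − + + + − + − −
Runs: −×2, +×3, −×1, +×1, −×2 → 5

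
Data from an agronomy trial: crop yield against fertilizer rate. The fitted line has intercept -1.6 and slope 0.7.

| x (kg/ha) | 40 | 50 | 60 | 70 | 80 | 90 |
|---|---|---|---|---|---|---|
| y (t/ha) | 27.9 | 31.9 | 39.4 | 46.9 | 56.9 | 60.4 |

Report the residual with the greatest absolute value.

x=40: ŷ = -1.6 + 0.7·40 = 26.4; e = 27.9 − 26.4 = 1.5
x=50: ŷ = -1.6 + 0.7·50 = 33.4; e = 31.9 − 33.4 = -1.5
x=60: ŷ = -1.6 + 0.7·60 = 40.4; e = 39.4 − 40.4 = -1
x=70: ŷ = -1.6 + 0.7·70 = 47.4; e = 46.9 − 47.4 = -0.5
x=80: ŷ = -1.6 + 0.7·80 = 54.4; e = 56.9 − 54.4 = 2.5
x=90: ŷ = -1.6 + 0.7·90 = 61.4; e = 60.4 − 61.4 = -1
Largest |e| is 2.5 at x = 80, residual 2.5.

e = 2.5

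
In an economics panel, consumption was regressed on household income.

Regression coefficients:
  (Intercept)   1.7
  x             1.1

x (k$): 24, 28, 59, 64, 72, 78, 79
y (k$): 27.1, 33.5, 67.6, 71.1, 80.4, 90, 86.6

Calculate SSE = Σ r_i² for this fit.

SSE = 14.5

x=24: ŷ = 1.7 + 1.1·24 = 28.1; r = 27.1 − 28.1 = -1
x=28: ŷ = 1.7 + 1.1·28 = 32.5; r = 33.5 − 32.5 = 1
x=59: ŷ = 1.7 + 1.1·59 = 66.6; r = 67.6 − 66.6 = 1
x=64: ŷ = 1.7 + 1.1·64 = 72.1; r = 71.1 − 72.1 = -1
x=72: ŷ = 1.7 + 1.1·72 = 80.9; r = 80.4 − 80.9 = -0.5
x=78: ŷ = 1.7 + 1.1·78 = 87.5; r = 90 − 87.5 = 2.5
x=79: ŷ = 1.7 + 1.1·79 = 88.6; r = 86.6 − 88.6 = -2
SSE = 1 + 1 + 1 + 1 + 0.25 + 6.25 + 4 = 14.5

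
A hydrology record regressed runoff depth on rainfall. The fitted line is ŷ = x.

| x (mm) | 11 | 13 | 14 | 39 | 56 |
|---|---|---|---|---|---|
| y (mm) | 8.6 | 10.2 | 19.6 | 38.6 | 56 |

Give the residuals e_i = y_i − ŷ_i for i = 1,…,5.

x=11: ŷ = 11 = 11; e = 8.6 − 11 = -2.4
x=13: ŷ = 13 = 13; e = 10.2 − 13 = -2.8
x=14: ŷ = 14 = 14; e = 19.6 − 14 = 5.6
x=39: ŷ = 39 = 39; e = 38.6 − 39 = -0.4
x=56: ŷ = 56 = 56; e = 56 − 56 = 0

-2.4, -2.8, 5.6, -0.4, 0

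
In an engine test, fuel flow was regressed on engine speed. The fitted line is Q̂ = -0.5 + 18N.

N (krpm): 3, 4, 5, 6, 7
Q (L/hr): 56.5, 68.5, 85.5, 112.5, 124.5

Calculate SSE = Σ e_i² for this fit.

N=3: Q̂ = -0.5 + 18·3 = 53.5; e = 56.5 − 53.5 = 3
N=4: Q̂ = -0.5 + 18·4 = 71.5; e = 68.5 − 71.5 = -3
N=5: Q̂ = -0.5 + 18·5 = 89.5; e = 85.5 − 89.5 = -4
N=6: Q̂ = -0.5 + 18·6 = 107.5; e = 112.5 − 107.5 = 5
N=7: Q̂ = -0.5 + 18·7 = 125.5; e = 124.5 − 125.5 = -1
SSE = 9 + 9 + 16 + 25 + 1 = 60

SSE = 60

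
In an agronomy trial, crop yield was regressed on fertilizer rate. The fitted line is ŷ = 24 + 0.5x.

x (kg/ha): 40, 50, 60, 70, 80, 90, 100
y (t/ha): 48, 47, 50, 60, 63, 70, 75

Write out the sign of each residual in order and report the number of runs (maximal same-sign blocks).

5 runs

x=40: ŷ = 24 + 0.5·40 = 44; r = 48 − 44 = 4
x=50: ŷ = 24 + 0.5·50 = 49; r = 47 − 49 = -2
x=60: ŷ = 24 + 0.5·60 = 54; r = 50 − 54 = -4
x=70: ŷ = 24 + 0.5·70 = 59; r = 60 − 59 = 1
x=80: ŷ = 24 + 0.5·80 = 64; r = 63 − 64 = -1
x=90: ŷ = 24 + 0.5·90 = 69; r = 70 − 69 = 1
x=100: ŷ = 24 + 0.5·100 = 74; r = 75 − 74 = 1
Signs: + − − + − + +
Runs: +×1, −×2, +×1, −×1, +×2 → 5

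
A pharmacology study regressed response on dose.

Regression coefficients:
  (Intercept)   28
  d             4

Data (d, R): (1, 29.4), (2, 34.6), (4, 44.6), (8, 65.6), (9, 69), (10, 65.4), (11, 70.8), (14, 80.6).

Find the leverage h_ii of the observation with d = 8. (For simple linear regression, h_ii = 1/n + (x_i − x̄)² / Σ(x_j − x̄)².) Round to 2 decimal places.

d̄ = (1 + 2 + 4 + 8 + 9 + 10 + 11 + 14)/8 = 7.375
Σ(d − d̄)² = 40.6406 + 28.8906 + 11.3906 + 0.390625 + 2.64062 + 6.89062 + 13.1406 + 43.8906 = 147.875
h = 1/8 + (0.625)²/147.875 = 0.125 + 0.00264159 = 0.13

h = 0.13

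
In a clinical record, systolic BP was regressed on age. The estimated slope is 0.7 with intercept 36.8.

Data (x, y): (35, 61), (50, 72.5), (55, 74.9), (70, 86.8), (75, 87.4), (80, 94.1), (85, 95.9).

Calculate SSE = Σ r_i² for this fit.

SSE = 7.2

x=35: ŷ = 36.8 + 0.7·35 = 61.3; r = 61 − 61.3 = -0.3
x=50: ŷ = 36.8 + 0.7·50 = 71.8; r = 72.5 − 71.8 = 0.7
x=55: ŷ = 36.8 + 0.7·55 = 75.3; r = 74.9 − 75.3 = -0.4
x=70: ŷ = 36.8 + 0.7·70 = 85.8; r = 86.8 − 85.8 = 1
x=75: ŷ = 36.8 + 0.7·75 = 89.3; r = 87.4 − 89.3 = -1.9
x=80: ŷ = 36.8 + 0.7·80 = 92.8; r = 94.1 − 92.8 = 1.3
x=85: ŷ = 36.8 + 0.7·85 = 96.3; r = 95.9 − 96.3 = -0.4
SSE = 0.09 + 0.49 + 0.16 + 1 + 3.61 + 1.69 + 0.16 = 7.2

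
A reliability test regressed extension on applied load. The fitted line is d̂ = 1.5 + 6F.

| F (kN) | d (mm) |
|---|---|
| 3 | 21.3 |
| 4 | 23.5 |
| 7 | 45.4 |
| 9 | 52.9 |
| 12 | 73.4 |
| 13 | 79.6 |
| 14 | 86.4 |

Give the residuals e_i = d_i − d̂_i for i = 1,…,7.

F=3: d̂ = 1.5 + 6·3 = 19.5; e = 21.3 − 19.5 = 1.8
F=4: d̂ = 1.5 + 6·4 = 25.5; e = 23.5 − 25.5 = -2
F=7: d̂ = 1.5 + 6·7 = 43.5; e = 45.4 − 43.5 = 1.9
F=9: d̂ = 1.5 + 6·9 = 55.5; e = 52.9 − 55.5 = -2.6
F=12: d̂ = 1.5 + 6·12 = 73.5; e = 73.4 − 73.5 = -0.1
F=13: d̂ = 1.5 + 6·13 = 79.5; e = 79.6 − 79.5 = 0.1
F=14: d̂ = 1.5 + 6·14 = 85.5; e = 86.4 − 85.5 = 0.9

1.8, -2, 1.9, -2.6, -0.1, 0.1, 0.9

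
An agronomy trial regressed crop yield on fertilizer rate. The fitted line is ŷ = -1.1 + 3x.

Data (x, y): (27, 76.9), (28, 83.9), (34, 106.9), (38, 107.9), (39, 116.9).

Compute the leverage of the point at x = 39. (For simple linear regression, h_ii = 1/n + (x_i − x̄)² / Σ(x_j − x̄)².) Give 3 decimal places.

h = 0.474

x̄ = (27 + 28 + 34 + 38 + 39)/5 = 33.2
Σ(x − x̄)² = 38.44 + 27.04 + 0.64 + 23.04 + 33.64 = 122.8
h = 1/5 + (5.8)²/122.8 = 0.2 + 0.273941 = 0.474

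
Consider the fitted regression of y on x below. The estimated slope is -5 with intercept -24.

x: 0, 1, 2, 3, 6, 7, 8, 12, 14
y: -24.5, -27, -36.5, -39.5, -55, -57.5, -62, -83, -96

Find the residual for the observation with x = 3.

ŷ = -24 − 5·3 = -39
e = -39.5 − (-39) = -0.5

e = -0.5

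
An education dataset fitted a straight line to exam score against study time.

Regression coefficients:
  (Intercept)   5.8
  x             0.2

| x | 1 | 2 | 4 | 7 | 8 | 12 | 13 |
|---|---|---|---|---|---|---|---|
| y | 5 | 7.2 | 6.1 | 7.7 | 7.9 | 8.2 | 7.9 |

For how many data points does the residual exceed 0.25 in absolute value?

6

x=1: ŷ = 5.8 + 0.2·1 = 6; e = 5 − 6 = -1
x=2: ŷ = 5.8 + 0.2·2 = 6.2; e = 7.2 − 6.2 = 1
x=4: ŷ = 5.8 + 0.2·4 = 6.6; e = 6.1 − 6.6 = -0.5
x=7: ŷ = 5.8 + 0.2·7 = 7.2; e = 7.7 − 7.2 = 0.5
x=8: ŷ = 5.8 + 0.2·8 = 7.4; e = 7.9 − 7.4 = 0.5
x=12: ŷ = 5.8 + 0.2·12 = 8.2; e = 8.2 − 8.2 = 0
x=13: ŷ = 5.8 + 0.2·13 = 8.4; e = 7.9 − 8.4 = -0.5
|e| > 0.25: x=1 (|e|=1), x=2 (|e|=1), x=4 (|e|=0.5), x=7 (|e|=0.5), x=8 (|e|=0.5), x=13 (|e|=0.5) → 6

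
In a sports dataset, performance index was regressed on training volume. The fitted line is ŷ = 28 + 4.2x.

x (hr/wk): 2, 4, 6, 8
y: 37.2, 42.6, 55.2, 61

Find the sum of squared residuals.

x=2: ŷ = 28 + 4.2·2 = 36.4; r = 37.2 − 36.4 = 0.8
x=4: ŷ = 28 + 4.2·4 = 44.8; r = 42.6 − 44.8 = -2.2
x=6: ŷ = 28 + 4.2·6 = 53.2; r = 55.2 − 53.2 = 2
x=8: ŷ = 28 + 4.2·8 = 61.6; r = 61 − 61.6 = -0.6
SSE = 0.64 + 4.84 + 4 + 0.36 = 9.84

SSE = 9.84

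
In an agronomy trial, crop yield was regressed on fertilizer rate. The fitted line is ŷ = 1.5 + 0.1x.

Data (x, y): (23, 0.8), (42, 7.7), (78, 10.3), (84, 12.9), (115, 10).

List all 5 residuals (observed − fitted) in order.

x=23: ŷ = 1.5 + 0.1·23 = 3.8; e = 0.8 − 3.8 = -3
x=42: ŷ = 1.5 + 0.1·42 = 5.7; e = 7.7 − 5.7 = 2
x=78: ŷ = 1.5 + 0.1·78 = 9.3; e = 10.3 − 9.3 = 1
x=84: ŷ = 1.5 + 0.1·84 = 9.9; e = 12.9 − 9.9 = 3
x=115: ŷ = 1.5 + 0.1·115 = 13; e = 10 − 13 = -3

-3, 2, 1, 3, -3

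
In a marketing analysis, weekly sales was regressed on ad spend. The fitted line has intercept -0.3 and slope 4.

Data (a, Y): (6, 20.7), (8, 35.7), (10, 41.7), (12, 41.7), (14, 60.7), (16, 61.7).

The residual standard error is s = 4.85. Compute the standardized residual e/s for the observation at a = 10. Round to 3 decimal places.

Ŷ = -0.3 + 4·10 = 39.7
e = 41.7 − 39.7 = 2
e/s = 2 / 4.85 = 0.412

0.412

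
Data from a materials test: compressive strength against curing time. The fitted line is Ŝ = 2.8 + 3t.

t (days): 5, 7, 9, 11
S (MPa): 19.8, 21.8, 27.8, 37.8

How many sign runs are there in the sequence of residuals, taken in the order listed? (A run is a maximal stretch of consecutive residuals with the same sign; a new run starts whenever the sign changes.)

3 runs

t=5: Ŝ = 2.8 + 3·5 = 17.8; e = 19.8 − 17.8 = 2
t=7: Ŝ = 2.8 + 3·7 = 23.8; e = 21.8 − 23.8 = -2
t=9: Ŝ = 2.8 + 3·9 = 29.8; e = 27.8 − 29.8 = -2
t=11: Ŝ = 2.8 + 3·11 = 35.8; e = 37.8 − 35.8 = 2
Signs: + − − +
Runs: +×1, −×2, +×1 → 3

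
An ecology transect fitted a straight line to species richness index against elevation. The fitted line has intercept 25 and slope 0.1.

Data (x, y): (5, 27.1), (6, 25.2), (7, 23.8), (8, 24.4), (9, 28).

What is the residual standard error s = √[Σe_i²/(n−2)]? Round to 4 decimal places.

s = 2.0575

x=5: ŷ = 25 + 0.1·5 = 25.5; e = 27.1 − 25.5 = 1.6
x=6: ŷ = 25 + 0.1·6 = 25.6; e = 25.2 − 25.6 = -0.4
x=7: ŷ = 25 + 0.1·7 = 25.7; e = 23.8 − 25.7 = -1.9
x=8: ŷ = 25 + 0.1·8 = 25.8; e = 24.4 − 25.8 = -1.4
x=9: ŷ = 25 + 0.1·9 = 25.9; e = 28 − 25.9 = 2.1
SSE = 2.56 + 0.16 + 3.61 + 1.96 + 4.41 = 12.7
s = √(12.7/3) = √4.23333 ≈ 2.0575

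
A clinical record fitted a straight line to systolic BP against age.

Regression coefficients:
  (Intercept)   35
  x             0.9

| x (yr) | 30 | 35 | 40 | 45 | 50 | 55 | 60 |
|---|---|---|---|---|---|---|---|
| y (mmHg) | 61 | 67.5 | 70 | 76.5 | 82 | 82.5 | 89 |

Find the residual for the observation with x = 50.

r = 2

ŷ = 35 + 0.9·50 = 80
r = 82 − 80 = 2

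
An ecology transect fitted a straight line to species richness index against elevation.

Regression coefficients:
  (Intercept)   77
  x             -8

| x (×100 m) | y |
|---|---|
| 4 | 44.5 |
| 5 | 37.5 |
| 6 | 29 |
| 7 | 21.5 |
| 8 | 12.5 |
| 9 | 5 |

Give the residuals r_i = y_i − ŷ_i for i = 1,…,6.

-0.5, 0.5, 0, 0.5, -0.5, 0

x=4: ŷ = 77 − 8·4 = 45; r = 44.5 − 45 = -0.5
x=5: ŷ = 77 − 8·5 = 37; r = 37.5 − 37 = 0.5
x=6: ŷ = 77 − 8·6 = 29; r = 29 − 29 = 0
x=7: ŷ = 77 − 8·7 = 21; r = 21.5 − 21 = 0.5
x=8: ŷ = 77 − 8·8 = 13; r = 12.5 − 13 = -0.5
x=9: ŷ = 77 − 8·9 = 5; r = 5 − 5 = 0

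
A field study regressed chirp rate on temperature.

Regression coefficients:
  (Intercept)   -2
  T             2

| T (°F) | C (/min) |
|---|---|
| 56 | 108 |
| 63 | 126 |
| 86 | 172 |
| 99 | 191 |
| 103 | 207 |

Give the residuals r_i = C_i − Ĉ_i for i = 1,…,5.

T=56: Ĉ = -2 + 2·56 = 110; r = 108 − 110 = -2
T=63: Ĉ = -2 + 2·63 = 124; r = 126 − 124 = 2
T=86: Ĉ = -2 + 2·86 = 170; r = 172 − 170 = 2
T=99: Ĉ = -2 + 2·99 = 196; r = 191 − 196 = -5
T=103: Ĉ = -2 + 2·103 = 204; r = 207 − 204 = 3

-2, 2, 2, -5, 3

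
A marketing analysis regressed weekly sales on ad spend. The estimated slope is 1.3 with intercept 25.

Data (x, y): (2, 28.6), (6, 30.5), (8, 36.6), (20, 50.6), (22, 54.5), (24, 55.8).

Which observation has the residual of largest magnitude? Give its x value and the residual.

x=2: ŷ = 25 + 1.3·2 = 27.6; r = 28.6 − 27.6 = 1
x=6: ŷ = 25 + 1.3·6 = 32.8; r = 30.5 − 32.8 = -2.3
x=8: ŷ = 25 + 1.3·8 = 35.4; r = 36.6 − 35.4 = 1.2
x=20: ŷ = 25 + 1.3·20 = 51; r = 50.6 − 51 = -0.4
x=22: ŷ = 25 + 1.3·22 = 53.6; r = 54.5 − 53.6 = 0.9
x=24: ŷ = 25 + 1.3·24 = 56.2; r = 55.8 − 56.2 = -0.4
Largest |r| is 2.3 at x = 6, residual -2.3.

x = 6, r = -2.3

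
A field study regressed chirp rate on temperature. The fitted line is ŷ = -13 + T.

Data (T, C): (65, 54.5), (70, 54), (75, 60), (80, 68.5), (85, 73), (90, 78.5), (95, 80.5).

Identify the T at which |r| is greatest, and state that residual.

T = 70, r = -3

T=65: ŷ = -13 + 65 = 52; r = 54.5 − 52 = 2.5
T=70: ŷ = -13 + 70 = 57; r = 54 − 57 = -3
T=75: ŷ = -13 + 75 = 62; r = 60 − 62 = -2
T=80: ŷ = -13 + 80 = 67; r = 68.5 − 67 = 1.5
T=85: ŷ = -13 + 85 = 72; r = 73 − 72 = 1
T=90: ŷ = -13 + 90 = 77; r = 78.5 − 77 = 1.5
T=95: ŷ = -13 + 95 = 82; r = 80.5 − 82 = -1.5
Largest |r| is 3 at T = 70, residual -3.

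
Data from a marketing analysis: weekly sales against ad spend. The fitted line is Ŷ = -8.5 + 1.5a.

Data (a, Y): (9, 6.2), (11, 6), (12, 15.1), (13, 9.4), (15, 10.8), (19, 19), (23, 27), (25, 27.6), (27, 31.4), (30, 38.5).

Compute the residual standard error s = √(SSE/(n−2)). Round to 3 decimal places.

s = 2.691

a=9: Ŷ = -8.5 + 1.5·9 = 5; e = 6.2 − 5 = 1.2
a=11: Ŷ = -8.5 + 1.5·11 = 8; e = 6 − 8 = -2
a=12: Ŷ = -8.5 + 1.5·12 = 9.5; e = 15.1 − 9.5 = 5.6
a=13: Ŷ = -8.5 + 1.5·13 = 11; e = 9.4 − 11 = -1.6
a=15: Ŷ = -8.5 + 1.5·15 = 14; e = 10.8 − 14 = -3.2
a=19: Ŷ = -8.5 + 1.5·19 = 20; e = 19 − 20 = -1
a=23: Ŷ = -8.5 + 1.5·23 = 26; e = 27 − 26 = 1
a=25: Ŷ = -8.5 + 1.5·25 = 29; e = 27.6 − 29 = -1.4
a=27: Ŷ = -8.5 + 1.5·27 = 32; e = 31.4 − 32 = -0.6
a=30: Ŷ = -8.5 + 1.5·30 = 36.5; e = 38.5 − 36.5 = 2
SSE = 1.44 + 4 + 31.36 + 2.56 + 10.24 + 1 + 1 + 1.96 + 0.36 + 4 = 57.92
s = √(57.92/8) = √7.24 ≈ 2.691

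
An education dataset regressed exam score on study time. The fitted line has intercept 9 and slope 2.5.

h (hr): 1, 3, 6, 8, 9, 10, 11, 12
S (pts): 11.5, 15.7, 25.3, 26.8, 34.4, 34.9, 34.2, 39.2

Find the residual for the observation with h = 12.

r = 0.2

ŷ = 9 + 2.5·12 = 39
r = 39.2 − 39 = 0.2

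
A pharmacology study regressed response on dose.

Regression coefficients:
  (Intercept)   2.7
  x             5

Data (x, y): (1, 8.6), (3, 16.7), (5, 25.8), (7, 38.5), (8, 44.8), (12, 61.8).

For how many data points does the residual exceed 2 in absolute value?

1

x=1: ŷ = 2.7 + 5·1 = 7.7; r = 8.6 − 7.7 = 0.9
x=3: ŷ = 2.7 + 5·3 = 17.7; r = 16.7 − 17.7 = -1
x=5: ŷ = 2.7 + 5·5 = 27.7; r = 25.8 − 27.7 = -1.9
x=7: ŷ = 2.7 + 5·7 = 37.7; r = 38.5 − 37.7 = 0.8
x=8: ŷ = 2.7 + 5·8 = 42.7; r = 44.8 − 42.7 = 2.1
x=12: ŷ = 2.7 + 5·12 = 62.7; r = 61.8 − 62.7 = -0.9
|r| > 2: x=8 (|r|=2.1) → 1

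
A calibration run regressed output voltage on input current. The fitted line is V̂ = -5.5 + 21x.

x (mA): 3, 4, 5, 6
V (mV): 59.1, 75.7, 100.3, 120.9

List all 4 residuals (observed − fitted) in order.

x=3: V̂ = -5.5 + 21·3 = 57.5; r = 59.1 − 57.5 = 1.6
x=4: V̂ = -5.5 + 21·4 = 78.5; r = 75.7 − 78.5 = -2.8
x=5: V̂ = -5.5 + 21·5 = 99.5; r = 100.3 − 99.5 = 0.8
x=6: V̂ = -5.5 + 21·6 = 120.5; r = 120.9 − 120.5 = 0.4

1.6, -2.8, 0.8, 0.4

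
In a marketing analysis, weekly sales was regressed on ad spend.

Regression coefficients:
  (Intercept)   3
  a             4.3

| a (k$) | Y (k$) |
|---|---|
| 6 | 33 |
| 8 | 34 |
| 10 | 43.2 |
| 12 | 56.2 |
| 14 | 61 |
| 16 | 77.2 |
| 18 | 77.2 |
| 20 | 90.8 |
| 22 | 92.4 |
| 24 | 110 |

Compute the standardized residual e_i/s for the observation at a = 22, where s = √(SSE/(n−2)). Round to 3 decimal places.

-1.297

a=6: ŷ = 3 + 4.3·6 = 28.8; e = 33 − 28.8 = 4.2
a=8: ŷ = 3 + 4.3·8 = 37.4; e = 34 − 37.4 = -3.4
a=10: ŷ = 3 + 4.3·10 = 46; e = 43.2 − 46 = -2.8
a=12: ŷ = 3 + 4.3·12 = 54.6; e = 56.2 − 54.6 = 1.6
a=14: ŷ = 3 + 4.3·14 = 63.2; e = 61 − 63.2 = -2.2
a=16: ŷ = 3 + 4.3·16 = 71.8; e = 77.2 − 71.8 = 5.4
a=18: ŷ = 3 + 4.3·18 = 80.4; e = 77.2 − 80.4 = -3.2
a=20: ŷ = 3 + 4.3·20 = 89; e = 90.8 − 89 = 1.8
a=22: ŷ = 3 + 4.3·22 = 97.6; e = 92.4 − 97.6 = -5.2
a=24: ŷ = 3 + 4.3·24 = 106.2; e = 110 − 106.2 = 3.8
SSE = 17.64 + 11.56 + 7.84 + 2.56 + 4.84 + 29.16 + 10.24 + 3.24 + 27.04 + 14.44 = 128.56
s = √(128.56/8) = 4.00874
e/s = -5.2 / 4.00874 = -1.297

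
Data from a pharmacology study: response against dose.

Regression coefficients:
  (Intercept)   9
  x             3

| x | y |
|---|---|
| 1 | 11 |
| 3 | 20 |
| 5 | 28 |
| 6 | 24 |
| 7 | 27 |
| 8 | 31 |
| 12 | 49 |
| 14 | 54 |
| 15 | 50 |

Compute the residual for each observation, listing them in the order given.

x=1: ŷ = 9 + 3·1 = 12; r = 11 − 12 = -1
x=3: ŷ = 9 + 3·3 = 18; r = 20 − 18 = 2
x=5: ŷ = 9 + 3·5 = 24; r = 28 − 24 = 4
x=6: ŷ = 9 + 3·6 = 27; r = 24 − 27 = -3
x=7: ŷ = 9 + 3·7 = 30; r = 27 − 30 = -3
x=8: ŷ = 9 + 3·8 = 33; r = 31 − 33 = -2
x=12: ŷ = 9 + 3·12 = 45; r = 49 − 45 = 4
x=14: ŷ = 9 + 3·14 = 51; r = 54 − 51 = 3
x=15: ŷ = 9 + 3·15 = 54; r = 50 − 54 = -4

-1, 2, 4, -3, -3, -2, 4, 3, -4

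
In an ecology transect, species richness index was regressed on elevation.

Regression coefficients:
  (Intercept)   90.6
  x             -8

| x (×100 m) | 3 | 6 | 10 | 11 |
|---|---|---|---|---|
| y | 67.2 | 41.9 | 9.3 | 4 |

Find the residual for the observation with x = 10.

ŷ = 90.6 − 8·10 = 10.6
r = 9.3 − 10.6 = -1.3

r = -1.3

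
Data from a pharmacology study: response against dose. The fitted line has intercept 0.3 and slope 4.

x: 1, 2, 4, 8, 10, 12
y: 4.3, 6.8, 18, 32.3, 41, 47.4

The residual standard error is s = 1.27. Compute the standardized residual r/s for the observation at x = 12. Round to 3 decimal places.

-0.709

ŷ = 0.3 + 4·12 = 48.3
r = 47.4 − 48.3 = -0.9
r/s = -0.9 / 1.27 = -0.709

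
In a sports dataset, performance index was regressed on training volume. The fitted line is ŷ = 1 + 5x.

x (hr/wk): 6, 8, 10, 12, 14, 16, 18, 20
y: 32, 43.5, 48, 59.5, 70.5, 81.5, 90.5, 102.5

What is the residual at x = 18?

e = -0.5

ŷ = 1 + 5·18 = 91
e = 90.5 − 91 = -0.5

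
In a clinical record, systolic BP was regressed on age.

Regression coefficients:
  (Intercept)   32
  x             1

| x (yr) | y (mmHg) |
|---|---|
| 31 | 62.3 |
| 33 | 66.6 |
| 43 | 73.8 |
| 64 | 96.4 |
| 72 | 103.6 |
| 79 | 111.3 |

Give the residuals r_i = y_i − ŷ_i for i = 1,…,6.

-0.7, 1.6, -1.2, 0.4, -0.4, 0.3

x=31: ŷ = 32 + 31 = 63; r = 62.3 − 63 = -0.7
x=33: ŷ = 32 + 33 = 65; r = 66.6 − 65 = 1.6
x=43: ŷ = 32 + 43 = 75; r = 73.8 − 75 = -1.2
x=64: ŷ = 32 + 64 = 96; r = 96.4 − 96 = 0.4
x=72: ŷ = 32 + 72 = 104; r = 103.6 − 104 = -0.4
x=79: ŷ = 32 + 79 = 111; r = 111.3 − 111 = 0.3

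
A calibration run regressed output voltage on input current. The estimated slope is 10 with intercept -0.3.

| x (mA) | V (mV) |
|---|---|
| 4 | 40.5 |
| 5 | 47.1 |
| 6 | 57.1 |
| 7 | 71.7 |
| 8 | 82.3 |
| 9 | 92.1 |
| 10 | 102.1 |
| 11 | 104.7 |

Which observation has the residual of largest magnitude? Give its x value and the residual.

x=4: ŷ = -0.3 + 10·4 = 39.7; e = 40.5 − 39.7 = 0.8
x=5: ŷ = -0.3 + 10·5 = 49.7; e = 47.1 − 49.7 = -2.6
x=6: ŷ = -0.3 + 10·6 = 59.7; e = 57.1 − 59.7 = -2.6
x=7: ŷ = -0.3 + 10·7 = 69.7; e = 71.7 − 69.7 = 2
x=8: ŷ = -0.3 + 10·8 = 79.7; e = 82.3 − 79.7 = 2.6
x=9: ŷ = -0.3 + 10·9 = 89.7; e = 92.1 − 89.7 = 2.4
x=10: ŷ = -0.3 + 10·10 = 99.7; e = 102.1 − 99.7 = 2.4
x=11: ŷ = -0.3 + 10·11 = 109.7; e = 104.7 − 109.7 = -5
Largest |e| is 5 at x = 11, residual -5.

x = 11, e = -5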